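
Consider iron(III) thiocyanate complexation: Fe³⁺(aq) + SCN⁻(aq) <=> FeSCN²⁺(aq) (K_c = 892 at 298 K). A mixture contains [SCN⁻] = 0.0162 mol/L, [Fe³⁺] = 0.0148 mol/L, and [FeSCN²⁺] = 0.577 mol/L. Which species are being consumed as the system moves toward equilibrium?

Q_c = [FeSCN²⁺] / ([Fe³⁺]·[SCN⁻]) = (0.577) / ((0.0148)·(0.0162)) = 2410
Q_c = 2410 > K_c = 892: net reverse reaction.

FeSCN²⁺ (products)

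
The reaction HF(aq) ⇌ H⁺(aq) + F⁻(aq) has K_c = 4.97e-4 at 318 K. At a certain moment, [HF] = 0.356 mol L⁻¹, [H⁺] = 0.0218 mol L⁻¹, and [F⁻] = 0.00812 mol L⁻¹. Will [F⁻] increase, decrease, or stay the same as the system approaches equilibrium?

stay the same

Q_c = [H⁺]·[F⁻] / [HF] = (0.0218)·(0.00812) / (0.356) = 4.97e-4
Q_c = 4.97e-4 = K_c; the system is at equilibrium.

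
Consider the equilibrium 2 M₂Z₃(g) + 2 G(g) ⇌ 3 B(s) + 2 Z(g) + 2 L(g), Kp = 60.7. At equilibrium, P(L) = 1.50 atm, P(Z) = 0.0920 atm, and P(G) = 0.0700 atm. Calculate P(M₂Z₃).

(B is a pure solid — omitted from Kp.)
At equilibrium, Kp = P(Z)²·P(L)² / (P(M₂Z₃)²·P(G)²) = 60.7.
(0.0920)²·(1.50)² / ((P(M₂Z₃))²·(0.0700)²) = 60.7
P(M₂Z₃)² = 0.0640 ⇒ P(M₂Z₃) = 0.253 atm

P(M₂Z₃) = 0.253 atm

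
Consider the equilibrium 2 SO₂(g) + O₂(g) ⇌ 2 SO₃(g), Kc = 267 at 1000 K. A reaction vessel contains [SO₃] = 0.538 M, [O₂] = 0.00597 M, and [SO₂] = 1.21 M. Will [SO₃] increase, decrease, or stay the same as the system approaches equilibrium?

Qc = [SO₃]² / ([SO₂]²·[O₂]) = (0.538)² / ((1.21)²·(0.00597)) = 33.1
Qc = 33.1 < Kc = 267: net forward reaction.
SO₃ is a product, so it increases.

increase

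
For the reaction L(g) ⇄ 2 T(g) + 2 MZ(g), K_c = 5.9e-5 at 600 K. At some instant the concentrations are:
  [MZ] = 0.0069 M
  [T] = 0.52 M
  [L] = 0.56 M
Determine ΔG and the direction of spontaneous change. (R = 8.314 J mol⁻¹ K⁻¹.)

Q_c = [T]²·[MZ]² / [L] = (0.52)²·(0.0069)² / (0.56) = 2.30e-5
ΔG = RT ln(Q_c/K_c) = (8.314 J mol⁻¹ K⁻¹)(600 K) × ln(2.30e-5/5.9e-5)
   = (4.988 kJ/mol)(-0.9420) = -4.70 kJ/mol
ΔG < 0, so the forward reaction is spontaneous (proceeds forward).

ΔG = -4.70 kJ/mol; the forward reaction is spontaneous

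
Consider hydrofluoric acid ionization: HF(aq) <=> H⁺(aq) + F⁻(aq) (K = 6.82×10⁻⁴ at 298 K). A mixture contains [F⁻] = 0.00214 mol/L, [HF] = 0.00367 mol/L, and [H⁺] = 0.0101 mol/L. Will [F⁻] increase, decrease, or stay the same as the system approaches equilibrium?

decrease

Q = [H⁺]·[F⁻] / [HF] = (0.0101)·(0.00214) / (0.00367) = 0.00589
Q = 0.00589 > K = 6.82×10⁻⁴: net reverse reaction.
F⁻ is a product, so it decreases.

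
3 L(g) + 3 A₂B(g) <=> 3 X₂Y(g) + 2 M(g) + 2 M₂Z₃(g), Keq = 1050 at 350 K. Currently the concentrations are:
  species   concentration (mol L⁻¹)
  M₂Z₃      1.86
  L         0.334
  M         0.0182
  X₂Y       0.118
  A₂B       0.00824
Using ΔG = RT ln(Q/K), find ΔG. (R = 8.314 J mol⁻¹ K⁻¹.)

Q = [X₂Y]³·[M]²·[M₂Z₃]² / ([L]³·[A₂B]³) = (0.118)³·(0.0182)²·(1.86)² / ((0.334)³·(0.00824)³) = 90.3
ΔG = RT ln(Q/Keq) = (8.314 J mol⁻¹ K⁻¹)(350 K) × ln(90.3/1050)
   = (2.910 kJ/mol)(-2.453) = -7.14 kJ/mol
ΔG < 0, so the forward reaction is spontaneous (proceeds forward).

ΔG = -7.14 kJ/mol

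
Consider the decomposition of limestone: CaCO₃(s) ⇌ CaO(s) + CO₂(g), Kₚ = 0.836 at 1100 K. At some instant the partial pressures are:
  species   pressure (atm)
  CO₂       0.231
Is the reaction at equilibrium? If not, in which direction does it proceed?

in the forward direction

(CaCO₃, CaO are pure solids — omitted from Qₚ.)
Qₚ = P(CO₂) = 0.231
Qₚ = 0.231 < Kₚ = 0.836, so the forward reaction proceeds.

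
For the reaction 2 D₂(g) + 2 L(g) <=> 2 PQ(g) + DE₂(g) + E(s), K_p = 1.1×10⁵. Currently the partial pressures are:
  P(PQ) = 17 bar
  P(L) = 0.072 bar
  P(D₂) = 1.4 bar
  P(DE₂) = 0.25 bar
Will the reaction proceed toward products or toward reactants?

(E is a pure solid — omitted from Q_p.)
Q_p = P(PQ)²·P(DE₂) / (P(D₂)²·P(L)²) = (17)²·(0.25) / ((1.4)²·(0.072)²) = 7100
Q_p = 7100 < K_p = 1.1×10⁵, so the forward reaction proceeds.

forward (toward products)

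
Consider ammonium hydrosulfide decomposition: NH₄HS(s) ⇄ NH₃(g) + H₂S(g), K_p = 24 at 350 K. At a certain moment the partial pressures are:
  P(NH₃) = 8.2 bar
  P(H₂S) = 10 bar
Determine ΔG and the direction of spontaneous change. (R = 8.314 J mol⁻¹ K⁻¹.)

(NH₄HS is a pure solid — omitted from Q_p.)
Q_p = P(NH₃)·P(H₂S) = (8.2)·(10) = 82.0
ΔG = RT ln(Q_p/K_p) = (8.314 J mol⁻¹ K⁻¹)(350 K) × ln(82.0/24)
   = (2.910 kJ/mol)(1.229) = 3.58 kJ/mol
ΔG > 0, so the forward reaction is non-spontaneous (proceeds in reverse).

ΔG = 3.58 kJ/mol; the forward reaction is non-spontaneous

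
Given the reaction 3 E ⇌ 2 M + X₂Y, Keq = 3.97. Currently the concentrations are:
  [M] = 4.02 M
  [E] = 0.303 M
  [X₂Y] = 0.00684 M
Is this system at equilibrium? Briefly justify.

Q = [M]²·[X₂Y] / [E]³ = (4.02)²·(0.00684) / (0.303)³ = 3.97
Q = 3.97 = Keq; the system is at equilibrium.

yes, at equilibrium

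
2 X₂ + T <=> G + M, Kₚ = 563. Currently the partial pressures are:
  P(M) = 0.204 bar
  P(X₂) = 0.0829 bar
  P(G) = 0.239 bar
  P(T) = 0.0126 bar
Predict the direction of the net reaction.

Qₚ = P(G)·P(M) / (P(X₂)²·P(T)) = (0.239)·(0.204) / ((0.0829)²·(0.0126)) = 563
Qₚ = 563 = Kₚ, so the system is already at equilibrium.

no net change (already at equilibrium)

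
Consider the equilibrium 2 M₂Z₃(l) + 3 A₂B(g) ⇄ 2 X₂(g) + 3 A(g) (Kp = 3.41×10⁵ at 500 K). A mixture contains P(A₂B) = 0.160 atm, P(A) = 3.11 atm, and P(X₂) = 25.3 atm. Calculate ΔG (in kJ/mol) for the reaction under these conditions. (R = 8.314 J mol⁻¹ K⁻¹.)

ΔG = 10.9 kJ/mol

(M₂Z₃ is a pure liquid — omitted from Qp.)
Qp = P(X₂)²·P(A)³ / P(A₂B)³ = (25.3)²·(3.11)³ / (0.160)³ = 4.70×10⁶
ΔG = RT ln(Qp/Kp) = (8.314 J mol⁻¹ K⁻¹)(500 K) × ln(4.70×10⁶/3.41×10⁵)
   = (4.157 kJ/mol)(2.623) = 10.9 kJ/mol
ΔG > 0, so the forward reaction is non-spontaneous (proceeds in reverse).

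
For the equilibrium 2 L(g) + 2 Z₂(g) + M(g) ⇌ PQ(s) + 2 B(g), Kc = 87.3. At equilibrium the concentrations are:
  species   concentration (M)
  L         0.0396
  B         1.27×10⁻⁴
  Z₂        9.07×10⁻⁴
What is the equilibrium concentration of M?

[M] = 0.143 M

(PQ is a pure solid — omitted from Kc.)
At equilibrium, Kc = [B]² / ([L]²·[Z₂]²·[M]) = 87.3.
(1.27×10⁻⁴)² / ((0.0396)²·(9.07×10⁻⁴)²·([M])) = 87.3
[M] = 0.143 M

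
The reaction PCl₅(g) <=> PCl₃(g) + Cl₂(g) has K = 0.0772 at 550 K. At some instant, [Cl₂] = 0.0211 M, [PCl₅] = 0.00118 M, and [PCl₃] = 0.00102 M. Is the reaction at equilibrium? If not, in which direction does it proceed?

in the forward direction

Q = [PCl₃]·[Cl₂] / [PCl₅] = (0.00102)·(0.0211) / (0.00118) = 0.0182
Q = 0.0182 < K = 0.0772, so the forward reaction proceeds.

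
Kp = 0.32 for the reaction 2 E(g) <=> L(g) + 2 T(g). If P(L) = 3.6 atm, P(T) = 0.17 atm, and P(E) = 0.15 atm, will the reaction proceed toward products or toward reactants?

Qp = P(L)·P(T)² / P(E)² = (3.6)·(0.17)² / (0.15)² = 4.6
Qp = 4.6 > Kp = 0.32, so the reverse reaction proceeds.

in the reverse direction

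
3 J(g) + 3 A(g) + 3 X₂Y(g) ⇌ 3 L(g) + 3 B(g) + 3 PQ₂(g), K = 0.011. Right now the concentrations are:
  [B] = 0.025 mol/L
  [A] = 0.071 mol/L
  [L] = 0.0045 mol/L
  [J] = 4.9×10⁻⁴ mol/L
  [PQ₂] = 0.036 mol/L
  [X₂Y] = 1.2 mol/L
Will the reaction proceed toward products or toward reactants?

toward products

Q = [L]³·[B]³·[PQ₂]³ / ([J]³·[A]³·[X₂Y]³) = (0.0045)³·(0.025)³·(0.036)³ / ((4.9×10⁻⁴)³·(0.071)³·(1.2)³) = 9.1×10⁻⁴
Q = 9.1×10⁻⁴ < K = 0.011, so the forward reaction proceeds.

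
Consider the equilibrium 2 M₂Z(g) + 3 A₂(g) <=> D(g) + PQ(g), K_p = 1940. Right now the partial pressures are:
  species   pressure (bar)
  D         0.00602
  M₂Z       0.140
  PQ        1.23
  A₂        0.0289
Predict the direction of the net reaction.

Q_p = P(D)·P(PQ) / (P(M₂Z)²·P(A₂)³) = (0.00602)·(1.23) / ((0.140)²·(0.0289)³) = 15700
Q_p = 15700 > K_p = 1940, so the reverse reaction proceeds.

in the reverse direction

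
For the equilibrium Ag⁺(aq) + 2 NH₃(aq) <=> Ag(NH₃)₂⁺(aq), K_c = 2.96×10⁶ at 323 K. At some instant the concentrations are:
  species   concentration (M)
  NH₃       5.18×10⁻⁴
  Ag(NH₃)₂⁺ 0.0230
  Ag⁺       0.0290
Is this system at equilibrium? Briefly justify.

yes, at equilibrium

Q_c = [Ag(NH₃)₂⁺] / ([Ag⁺]·[NH₃]²) = (0.0230) / ((0.0290)·(5.18×10⁻⁴)²) = 2.96×10⁶
Q_c = 2.96×10⁶ = K_c; the system is at equilibrium.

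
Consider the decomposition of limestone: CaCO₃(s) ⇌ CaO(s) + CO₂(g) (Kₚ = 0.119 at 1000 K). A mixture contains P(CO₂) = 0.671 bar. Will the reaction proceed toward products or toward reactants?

(CaCO₃, CaO are pure solids — omitted from Qₚ.)
Qₚ = P(CO₂) = 0.671
Qₚ = 0.671 > Kₚ = 0.119, so the reverse reaction proceeds.

reverse (toward reactants)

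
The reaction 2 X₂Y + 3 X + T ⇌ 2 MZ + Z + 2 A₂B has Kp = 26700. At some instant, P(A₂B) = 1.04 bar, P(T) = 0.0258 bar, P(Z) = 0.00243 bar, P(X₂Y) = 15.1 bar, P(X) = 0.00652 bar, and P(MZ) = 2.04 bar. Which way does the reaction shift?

Qp = P(MZ)²·P(Z)·P(A₂B)² / (P(X₂Y)²·P(X)³·P(T)) = (2.04)²·(0.00243)·(1.04)² / ((15.1)²·(0.00652)³·(0.0258)) = 6710
Qp = 6710 < Kp = 26700, so the forward reaction proceeds.

forward (toward products)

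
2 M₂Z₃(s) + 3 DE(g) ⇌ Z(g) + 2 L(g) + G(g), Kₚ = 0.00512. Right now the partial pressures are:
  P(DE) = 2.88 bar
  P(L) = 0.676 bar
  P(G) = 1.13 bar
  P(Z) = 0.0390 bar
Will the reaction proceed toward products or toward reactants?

(M₂Z₃ is a pure solid — omitted from Qₚ.)
Qₚ = P(Z)·P(L)²·P(G) / P(DE)³ = (0.0390)·(0.676)²·(1.13) / (2.88)³ = 8.43×10⁻⁴
Qₚ = 8.43×10⁻⁴ < Kₚ = 0.00512, so the forward reaction proceeds.

toward products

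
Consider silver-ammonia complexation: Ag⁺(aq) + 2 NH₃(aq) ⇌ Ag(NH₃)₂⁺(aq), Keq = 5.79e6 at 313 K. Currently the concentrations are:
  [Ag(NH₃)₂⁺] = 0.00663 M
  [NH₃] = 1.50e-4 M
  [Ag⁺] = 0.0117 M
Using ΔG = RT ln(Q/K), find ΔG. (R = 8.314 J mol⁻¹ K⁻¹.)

Q = [Ag(NH₃)₂⁺] / ([Ag⁺]·[NH₃]²) = (0.00663) / ((0.0117)·(1.50e-4)²) = 2.52e7
ΔG = RT ln(Q/Keq) = (8.314 J mol⁻¹ K⁻¹)(313 K) × ln(2.52e7/5.79e6)
   = (2.602 kJ/mol)(1.471) = 3.83 kJ/mol
ΔG > 0, so the forward reaction is non-spontaneous (proceeds in reverse).

ΔG = 3.83 kJ/mol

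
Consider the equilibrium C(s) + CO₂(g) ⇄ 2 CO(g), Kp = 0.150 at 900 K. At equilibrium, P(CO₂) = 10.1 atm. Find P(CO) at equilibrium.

P(CO) = 1.23 atm

(C is a pure solid — omitted from Kp.)
At equilibrium, Kp = P(CO)² / P(CO₂) = 0.150.
(P(CO))² / (10.1) = 0.150
P(CO)² = 1.52 ⇒ P(CO) = 1.23 atm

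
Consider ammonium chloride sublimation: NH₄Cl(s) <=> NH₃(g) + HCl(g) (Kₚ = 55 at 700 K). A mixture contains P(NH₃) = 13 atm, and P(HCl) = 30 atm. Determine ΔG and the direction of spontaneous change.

(NH₄Cl is a pure solid — omitted from Qₚ.)
Qₚ = P(NH₃)·P(HCl) = (13)·(30) = 390
ΔG = RT ln(Qₚ/Kₚ) = (8.314 J mol⁻¹ K⁻¹)(700 K) × ln(390/55)
   = (5.820 kJ/mol)(1.959) = 11.4 kJ/mol
ΔG > 0, so the forward reaction is non-spontaneous (proceeds in reverse).

ΔG = 11.4 kJ/mol; the forward reaction is non-spontaneous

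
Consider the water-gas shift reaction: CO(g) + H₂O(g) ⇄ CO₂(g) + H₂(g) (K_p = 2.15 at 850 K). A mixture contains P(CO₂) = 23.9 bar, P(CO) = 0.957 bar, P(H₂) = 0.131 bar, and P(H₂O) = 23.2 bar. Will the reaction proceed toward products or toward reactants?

in the forward direction

Q_p = P(CO₂)·P(H₂) / (P(CO)·P(H₂O)) = (23.9)·(0.131) / ((0.957)·(23.2)) = 0.141
Q_p = 0.141 < K_p = 2.15, so the forward reaction proceeds.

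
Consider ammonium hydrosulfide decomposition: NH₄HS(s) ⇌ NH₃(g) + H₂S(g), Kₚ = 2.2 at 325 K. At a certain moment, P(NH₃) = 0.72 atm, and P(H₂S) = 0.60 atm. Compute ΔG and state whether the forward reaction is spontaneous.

ΔG = -4.40 kJ/mol; the forward reaction is spontaneous

(NH₄HS is a pure solid — omitted from Qₚ.)
Qₚ = P(NH₃)·P(H₂S) = (0.72)·(0.60) = 0.432
ΔG = RT ln(Qₚ/Kₚ) = (8.314 J mol⁻¹ K⁻¹)(325 K) × ln(0.432/2.2)
   = (2.702 kJ/mol)(-1.628) = -4.40 kJ/mol
ΔG < 0, so the forward reaction is spontaneous (proceeds forward).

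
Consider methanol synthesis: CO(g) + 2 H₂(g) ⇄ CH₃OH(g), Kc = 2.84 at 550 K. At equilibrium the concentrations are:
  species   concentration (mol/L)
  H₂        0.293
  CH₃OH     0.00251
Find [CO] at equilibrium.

[CO] = 0.0103 mol/L

At equilibrium, Kc = [CH₃OH] / ([CO]·[H₂]²) = 2.84.
(0.00251) / (([CO])·(0.293)²) = 2.84
[CO] = 0.0103 mol/L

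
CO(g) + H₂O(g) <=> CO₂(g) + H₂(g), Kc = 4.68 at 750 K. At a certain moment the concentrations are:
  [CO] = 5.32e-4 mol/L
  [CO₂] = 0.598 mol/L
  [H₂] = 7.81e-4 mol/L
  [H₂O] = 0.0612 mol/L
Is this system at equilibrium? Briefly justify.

Qc = [CO₂]·[H₂] / ([CO]·[H₂O]) = (0.598)·(7.81e-4) / ((5.32e-4)·(0.0612)) = 14.3
Qc = 14.3 > Kc = 4.68: net reverse reaction.

no; Q > K, reaction proceeds in reverse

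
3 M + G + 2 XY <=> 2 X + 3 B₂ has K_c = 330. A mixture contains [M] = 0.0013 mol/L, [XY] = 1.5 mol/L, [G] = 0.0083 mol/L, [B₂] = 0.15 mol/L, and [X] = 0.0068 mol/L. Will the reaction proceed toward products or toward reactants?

toward reactants

Q_c = [X]²·[B₂]³ / ([M]³·[G]·[XY]²) = (0.0068)²·(0.15)³ / ((0.0013)³·(0.0083)·(1.5)²) = 3800
Q_c = 3800 > K_c = 330, so the reverse reaction proceeds.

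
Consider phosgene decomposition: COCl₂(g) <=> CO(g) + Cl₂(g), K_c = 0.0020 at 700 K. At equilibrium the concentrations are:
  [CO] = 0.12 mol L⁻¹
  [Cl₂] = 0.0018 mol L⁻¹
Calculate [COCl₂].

[COCl₂] = 0.11 mol L⁻¹

At equilibrium, K_c = [CO]·[Cl₂] / [COCl₂] = 0.0020.
(0.12)·(0.0018) / ([COCl₂]) = 0.0020
[COCl₂] = 0.108 = 0.11 mol L⁻¹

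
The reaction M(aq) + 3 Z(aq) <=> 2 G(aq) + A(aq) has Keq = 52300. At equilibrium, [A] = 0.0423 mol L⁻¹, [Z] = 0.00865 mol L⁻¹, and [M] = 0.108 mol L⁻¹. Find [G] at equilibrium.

At equilibrium, Keq = [G]²·[A] / ([M]·[Z]³) = 52300.
([G])²·(0.0423) / ((0.108)·(0.00865)³) = 52300
[G]² = 0.0864 ⇒ [G] = 0.294 mol L⁻¹

[G] = 0.294 mol L⁻¹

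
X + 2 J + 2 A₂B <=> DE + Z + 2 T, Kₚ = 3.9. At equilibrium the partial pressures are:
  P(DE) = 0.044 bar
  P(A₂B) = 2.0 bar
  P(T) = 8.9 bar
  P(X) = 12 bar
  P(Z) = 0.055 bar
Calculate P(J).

P(J) = 0.032 bar

At equilibrium, Kₚ = P(DE)·P(Z)·P(T)² / (P(X)·P(J)²·P(A₂B)²) = 3.9.
(0.044)·(0.055)·(8.9)² / ((12)·(P(J))²·(2.0)²) = 3.9
P(J)² = 0.00102 ⇒ P(J) = 0.032 bar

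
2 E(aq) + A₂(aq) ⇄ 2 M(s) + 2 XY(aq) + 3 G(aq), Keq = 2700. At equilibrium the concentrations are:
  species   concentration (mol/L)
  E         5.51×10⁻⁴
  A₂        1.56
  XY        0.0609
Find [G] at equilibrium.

(M is a pure solid — omitted from Keq.)
At equilibrium, Keq = [XY]²·[G]³ / ([E]²·[A₂]) = 2700.
(0.0609)²·([G])³ / ((5.51×10⁻⁴)²·(1.56)) = 2700
[G]³ = 0.345 ⇒ [G] = 0.701 mol/L

[G] = 0.701 mol/L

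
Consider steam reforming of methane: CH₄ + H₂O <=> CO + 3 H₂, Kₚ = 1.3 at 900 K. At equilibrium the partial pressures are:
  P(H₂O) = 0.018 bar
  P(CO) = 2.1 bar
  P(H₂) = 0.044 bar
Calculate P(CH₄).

At equilibrium, Kₚ = P(CO)·P(H₂)³ / (P(CH₄)·P(H₂O)) = 1.3.
(2.1)·(0.044)³ / ((P(CH₄))·(0.018)) = 1.3
P(CH₄) = 0.00764 = 0.0076 bar

P(CH₄) = 0.0076 bar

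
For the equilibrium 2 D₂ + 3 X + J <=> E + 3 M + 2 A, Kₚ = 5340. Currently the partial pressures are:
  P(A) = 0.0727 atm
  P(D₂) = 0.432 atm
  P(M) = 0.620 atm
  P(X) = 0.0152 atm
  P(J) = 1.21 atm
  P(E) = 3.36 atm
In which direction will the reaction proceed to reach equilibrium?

Qₚ = P(E)·P(M)³·P(A)² / (P(D₂)²·P(X)³·P(J)) = (3.36)·(0.620)³·(0.0727)² / ((0.432)²·(0.0152)³·(1.21)) = 5340
Qₚ = 5340 = Kₚ, so the system is already at equilibrium.

at equilibrium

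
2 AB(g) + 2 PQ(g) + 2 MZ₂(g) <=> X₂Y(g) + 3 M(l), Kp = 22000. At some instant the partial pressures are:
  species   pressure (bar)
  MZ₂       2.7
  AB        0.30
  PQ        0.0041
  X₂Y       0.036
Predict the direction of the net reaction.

(M is a pure liquid — omitted from Qp.)
Qp = P(X₂Y) / (P(AB)²·P(PQ)²·P(MZ₂)²) = (0.036) / ((0.30)²·(0.0041)²·(2.7)²) = 3300
Qp = 3300 < Kp = 22000, so the forward reaction proceeds.

toward products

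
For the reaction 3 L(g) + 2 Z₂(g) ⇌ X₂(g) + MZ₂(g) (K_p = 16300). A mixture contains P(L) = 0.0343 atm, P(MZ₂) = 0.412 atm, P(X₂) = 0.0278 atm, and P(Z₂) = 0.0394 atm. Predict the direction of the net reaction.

Q_p = P(X₂)·P(MZ₂) / (P(L)³·P(Z₂)²) = (0.0278)·(0.412) / ((0.0343)³·(0.0394)²) = 1.83×10⁵
Q_p = 1.83×10⁵ > K_p = 16300, so the reverse reaction proceeds.

reverse (toward reactants)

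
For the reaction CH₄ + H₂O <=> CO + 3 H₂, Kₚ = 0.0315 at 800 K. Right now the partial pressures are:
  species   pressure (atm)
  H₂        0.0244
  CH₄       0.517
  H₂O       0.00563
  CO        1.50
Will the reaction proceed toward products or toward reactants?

Qₚ = P(CO)·P(H₂)³ / (P(CH₄)·P(H₂O)) = (1.50)·(0.0244)³ / ((0.517)·(0.00563)) = 0.00749
Qₚ = 0.00749 < Kₚ = 0.0315, so the forward reaction proceeds.

to the right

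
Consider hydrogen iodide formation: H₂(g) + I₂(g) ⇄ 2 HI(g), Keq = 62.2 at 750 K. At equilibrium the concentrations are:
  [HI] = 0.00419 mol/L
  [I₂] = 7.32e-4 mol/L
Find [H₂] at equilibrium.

At equilibrium, Keq = [HI]² / ([H₂]·[I₂]) = 62.2.
(0.00419)² / (([H₂])·(7.32e-4)) = 62.2
[H₂] = 3.86e-4 mol/L

[H₂] = 3.86e-4 mol/L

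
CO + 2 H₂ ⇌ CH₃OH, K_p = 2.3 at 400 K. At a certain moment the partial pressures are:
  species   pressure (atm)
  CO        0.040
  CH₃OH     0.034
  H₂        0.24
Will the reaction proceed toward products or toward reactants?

Q_p = P(CH₃OH) / (P(CO)·P(H₂)²) = (0.034) / ((0.040)·(0.24)²) = 15
Q_p = 15 > K_p = 2.3, so the reverse reaction proceeds.

to the left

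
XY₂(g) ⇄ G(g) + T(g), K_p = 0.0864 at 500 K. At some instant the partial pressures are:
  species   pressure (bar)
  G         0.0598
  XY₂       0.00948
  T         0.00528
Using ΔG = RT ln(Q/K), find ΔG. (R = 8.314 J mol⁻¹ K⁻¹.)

Q_p = P(G)·P(T) / P(XY₂) = (0.0598)·(0.00528) / (0.00948) = 0.0333
ΔG = RT ln(Q_p/K_p) = (8.314 J mol⁻¹ K⁻¹)(500 K) × ln(0.0333/0.0864)
   = (4.157 kJ/mol)(-0.9534) = -3.96 kJ/mol
ΔG < 0, so the forward reaction is spontaneous (proceeds forward).

ΔG = -3.96 kJ/mol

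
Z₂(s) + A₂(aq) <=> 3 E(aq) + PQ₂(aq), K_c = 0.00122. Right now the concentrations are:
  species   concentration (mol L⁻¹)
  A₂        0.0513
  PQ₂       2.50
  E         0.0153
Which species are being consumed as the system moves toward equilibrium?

Z₂, A₂ (reactants)

(Z₂ is a pure solid — omitted from Q_c.)
Q_c = [E]³·[PQ₂] / [A₂] = (0.0153)³·(2.50) / (0.0513) = 1.75×10⁻⁴
Q_c = 1.75×10⁻⁴ < K_c = 0.00122: net forward reaction.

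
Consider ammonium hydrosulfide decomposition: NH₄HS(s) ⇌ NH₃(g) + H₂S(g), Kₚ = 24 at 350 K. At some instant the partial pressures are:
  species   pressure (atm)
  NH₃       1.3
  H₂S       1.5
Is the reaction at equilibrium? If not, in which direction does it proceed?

in the forward direction

(NH₄HS is a pure solid — omitted from Qₚ.)
Qₚ = P(NH₃)·P(H₂S) = (1.3)·(1.5) = 2.0
Qₚ = 2.0 < Kₚ = 24, so the forward reaction proceeds.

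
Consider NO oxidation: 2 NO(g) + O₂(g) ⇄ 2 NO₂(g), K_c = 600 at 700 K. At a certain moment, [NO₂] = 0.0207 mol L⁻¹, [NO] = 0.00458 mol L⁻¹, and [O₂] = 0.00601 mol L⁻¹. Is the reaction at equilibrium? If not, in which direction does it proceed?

in the reverse direction

Q_c = [NO₂]² / ([NO]²·[O₂]) = (0.0207)² / ((0.00458)²·(0.00601)) = 3400
Q_c = 3400 > K_c = 600, so the reverse reaction proceeds.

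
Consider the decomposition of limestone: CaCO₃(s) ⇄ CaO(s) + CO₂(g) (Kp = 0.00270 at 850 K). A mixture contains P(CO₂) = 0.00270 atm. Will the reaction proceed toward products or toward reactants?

(CaCO₃, CaO are pure solids — omitted from Qp.)
Qp = P(CO₂) = 0.00270
Qp = 0.00270 = Kp, so the system is already at equilibrium.

no net change (already at equilibrium)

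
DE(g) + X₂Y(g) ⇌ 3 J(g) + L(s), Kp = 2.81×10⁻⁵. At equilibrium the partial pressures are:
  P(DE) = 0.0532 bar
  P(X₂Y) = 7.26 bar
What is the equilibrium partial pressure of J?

(L is a pure solid — omitted from Kp.)
At equilibrium, Kp = P(J)³ / (P(DE)·P(X₂Y)) = 2.81×10⁻⁵.
(P(J))³ / ((0.0532)·(7.26)) = 2.81×10⁻⁵
P(J)³ = 1.09×10⁻⁵ ⇒ P(J) = 0.0221 bar

P(J) = 0.0221 bar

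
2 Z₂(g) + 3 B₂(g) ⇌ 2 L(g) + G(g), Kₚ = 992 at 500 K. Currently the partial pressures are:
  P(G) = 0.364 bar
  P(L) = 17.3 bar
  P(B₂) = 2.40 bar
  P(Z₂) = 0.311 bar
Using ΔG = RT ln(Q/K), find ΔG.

ΔG = -10.4 kJ/mol

Qₚ = P(L)²·P(G) / (P(Z₂)²·P(B₂)³) = (17.3)²·(0.364) / ((0.311)²·(2.40)³) = 81.5
ΔG = RT ln(Qₚ/Kₚ) = (8.314 J mol⁻¹ K⁻¹)(500 K) × ln(81.5/992)
   = (4.157 kJ/mol)(-2.499) = -10.4 kJ/mol
ΔG < 0, so the forward reaction is spontaneous (proceeds forward).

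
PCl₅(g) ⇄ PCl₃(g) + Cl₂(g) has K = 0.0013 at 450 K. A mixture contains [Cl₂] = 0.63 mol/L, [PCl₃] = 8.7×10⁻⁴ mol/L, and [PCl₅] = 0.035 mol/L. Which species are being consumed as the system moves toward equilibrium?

PCl₃, Cl₂ (products)

Q = [PCl₃]·[Cl₂] / [PCl₅] = (8.7×10⁻⁴)·(0.63) / (0.035) = 0.016
Q = 0.016 > K = 0.0013: net reverse reaction.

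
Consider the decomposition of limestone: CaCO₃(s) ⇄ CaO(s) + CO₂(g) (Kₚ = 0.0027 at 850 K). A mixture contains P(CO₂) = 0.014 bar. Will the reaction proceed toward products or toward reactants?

in the reverse direction

(CaCO₃, CaO are pure solids — omitted from Qₚ.)
Qₚ = P(CO₂) = 0.014
Qₚ = 0.014 > Kₚ = 0.0027, so the reverse reaction proceeds.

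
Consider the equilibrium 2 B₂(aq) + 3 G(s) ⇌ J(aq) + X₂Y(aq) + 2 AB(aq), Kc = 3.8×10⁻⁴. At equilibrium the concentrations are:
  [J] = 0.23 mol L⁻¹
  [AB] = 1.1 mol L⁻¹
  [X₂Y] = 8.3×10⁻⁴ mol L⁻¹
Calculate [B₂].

[B₂] = 0.78 mol L⁻¹

(G is a pure solid — omitted from Kc.)
At equilibrium, Kc = [J]·[X₂Y]·[AB]² / [B₂]² = 3.8×10⁻⁴.
(0.23)·(8.3×10⁻⁴)·(1.1)² / ([B₂])² = 3.8×10⁻⁴
[B₂]² = 0.608 ⇒ [B₂] = 0.78 mol L⁻¹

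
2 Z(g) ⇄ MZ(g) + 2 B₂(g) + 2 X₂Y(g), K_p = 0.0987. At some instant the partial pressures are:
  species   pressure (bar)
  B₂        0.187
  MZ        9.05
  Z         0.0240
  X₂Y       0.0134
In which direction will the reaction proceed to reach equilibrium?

Q_p = P(MZ)·P(B₂)²·P(X₂Y)² / P(Z)² = (9.05)·(0.187)²·(0.0134)² / (0.0240)² = 0.0987
Q_p = 0.0987 = K_p, so the system is already at equilibrium.

neither direction; the system is at equilibrium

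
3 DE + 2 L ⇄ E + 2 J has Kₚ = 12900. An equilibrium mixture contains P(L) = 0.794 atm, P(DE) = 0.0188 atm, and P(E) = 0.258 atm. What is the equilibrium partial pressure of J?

At equilibrium, Kₚ = P(E)·P(J)² / (P(DE)³·P(L)²) = 12900.
(0.258)·(P(J))² / ((0.0188)³·(0.794)²) = 12900
P(J)² = 0.209 ⇒ P(J) = 0.458 atm

P(J) = 0.458 atm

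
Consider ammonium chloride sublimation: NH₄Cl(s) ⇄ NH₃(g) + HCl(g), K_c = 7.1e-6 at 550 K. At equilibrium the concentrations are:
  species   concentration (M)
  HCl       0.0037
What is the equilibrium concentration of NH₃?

[NH₃] = 0.0019 M

(NH₄Cl is a pure solid — omitted from K_c.)
At equilibrium, K_c = [NH₃]·[HCl] = 7.1e-6.
([NH₃])·(0.0037) = 7.1e-6
[NH₃] = 0.00192 = 0.0019 M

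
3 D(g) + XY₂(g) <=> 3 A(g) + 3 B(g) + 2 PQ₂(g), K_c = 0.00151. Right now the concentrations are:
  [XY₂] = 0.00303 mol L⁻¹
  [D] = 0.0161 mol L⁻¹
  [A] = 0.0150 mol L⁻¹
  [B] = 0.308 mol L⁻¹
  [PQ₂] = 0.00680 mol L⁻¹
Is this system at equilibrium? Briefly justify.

no; Q < K, reaction proceeds forward

Q_c = [A]³·[B]³·[PQ₂]² / ([D]³·[XY₂]) = (0.0150)³·(0.308)³·(0.00680)² / ((0.0161)³·(0.00303)) = 3.61×10⁻⁴
Q_c = 3.61×10⁻⁴ < K_c = 0.00151: net forward reaction.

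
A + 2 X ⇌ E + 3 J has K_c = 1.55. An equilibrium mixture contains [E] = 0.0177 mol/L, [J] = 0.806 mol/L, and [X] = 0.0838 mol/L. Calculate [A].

At equilibrium, K_c = [E]·[J]³ / ([A]·[X]²) = 1.55.
(0.0177)·(0.806)³ / (([A])·(0.0838)²) = 1.55
[A] = 0.851 mol/L

[A] = 0.851 mol/L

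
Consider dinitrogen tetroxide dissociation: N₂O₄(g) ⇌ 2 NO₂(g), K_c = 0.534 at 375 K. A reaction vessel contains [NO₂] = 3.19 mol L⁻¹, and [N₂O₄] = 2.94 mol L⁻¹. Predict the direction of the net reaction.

Q_c = [NO₂]² / [N₂O₄] = (3.19)² / (2.94) = 3.46
Q_c = 3.46 > K_c = 0.534, so the reverse reaction proceeds.

in the reverse direction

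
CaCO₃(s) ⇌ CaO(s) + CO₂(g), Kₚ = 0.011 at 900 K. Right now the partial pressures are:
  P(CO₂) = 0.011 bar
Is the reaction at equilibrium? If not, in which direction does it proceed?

at equilibrium

(CaCO₃, CaO are pure solids — omitted from Qₚ.)
Qₚ = P(CO₂) = 0.011
Qₚ = 0.011 = Kₚ, so the system is already at equilibrium.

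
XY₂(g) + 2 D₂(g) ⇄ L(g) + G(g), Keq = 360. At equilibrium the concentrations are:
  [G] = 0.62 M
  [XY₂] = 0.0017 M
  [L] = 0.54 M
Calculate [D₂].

[D₂] = 0.74 M

At equilibrium, Keq = [L]·[G] / ([XY₂]·[D₂]²) = 360.
(0.54)·(0.62) / ((0.0017)·([D₂])²) = 360
[D₂]² = 0.547 ⇒ [D₂] = 0.74 M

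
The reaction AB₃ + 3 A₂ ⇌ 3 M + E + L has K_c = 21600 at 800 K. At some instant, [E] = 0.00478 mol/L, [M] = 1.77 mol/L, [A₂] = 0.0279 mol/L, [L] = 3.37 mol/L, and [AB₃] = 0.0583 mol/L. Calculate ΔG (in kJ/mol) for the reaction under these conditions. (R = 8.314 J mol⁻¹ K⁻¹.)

Q_c = [M]³·[E]·[L] / ([AB₃]·[A₂]³) = (1.77)³·(0.00478)·(3.37) / ((0.0583)·(0.0279)³) = 70500
ΔG = RT ln(Q_c/K_c) = (8.314 J mol⁻¹ K⁻¹)(800 K) × ln(70500/21600)
   = (6.651 kJ/mol)(1.183) = 7.87 kJ/mol
ΔG > 0, so the forward reaction is non-spontaneous (proceeds in reverse).

ΔG = 7.87 kJ/mol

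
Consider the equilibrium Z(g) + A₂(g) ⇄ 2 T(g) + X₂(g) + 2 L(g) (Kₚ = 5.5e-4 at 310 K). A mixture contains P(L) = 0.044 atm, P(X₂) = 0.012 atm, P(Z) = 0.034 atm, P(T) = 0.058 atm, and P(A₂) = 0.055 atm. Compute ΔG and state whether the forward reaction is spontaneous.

ΔG = -6.64 kJ/mol; the forward reaction is spontaneous

Qₚ = P(T)²·P(X₂)·P(L)² / (P(Z)·P(A₂)) = (0.058)²·(0.012)·(0.044)² / ((0.034)·(0.055)) = 4.18e-5
ΔG = RT ln(Qₚ/Kₚ) = (8.314 J mol⁻¹ K⁻¹)(310 K) × ln(4.18e-5/5.5e-4)
   = (2.577 kJ/mol)(-2.577) = -6.64 kJ/mol
ΔG < 0, so the forward reaction is spontaneous (proceeds forward).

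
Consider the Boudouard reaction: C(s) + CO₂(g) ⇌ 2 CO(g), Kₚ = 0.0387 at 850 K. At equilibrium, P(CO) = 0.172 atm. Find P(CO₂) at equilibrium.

(C is a pure solid — omitted from Kₚ.)
At equilibrium, Kₚ = P(CO)² / P(CO₂) = 0.0387.
(0.172)² / (P(CO₂)) = 0.0387
P(CO₂) = 0.764 atm

P(CO₂) = 0.764 atm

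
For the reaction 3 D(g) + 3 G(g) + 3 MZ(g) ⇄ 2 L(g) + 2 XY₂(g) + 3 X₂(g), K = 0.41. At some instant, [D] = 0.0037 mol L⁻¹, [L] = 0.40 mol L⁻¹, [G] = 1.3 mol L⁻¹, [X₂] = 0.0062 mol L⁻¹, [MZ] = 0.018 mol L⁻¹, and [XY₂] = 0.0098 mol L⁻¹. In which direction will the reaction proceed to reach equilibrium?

Q = [L]²·[XY₂]²·[X₂]³ / ([D]³·[G]³·[MZ]³) = (0.40)²·(0.0098)²·(0.0062)³ / ((0.0037)³·(1.3)³·(0.018)³) = 5.6
Q = 5.6 > K = 0.41, so the reverse reaction proceeds.

to the left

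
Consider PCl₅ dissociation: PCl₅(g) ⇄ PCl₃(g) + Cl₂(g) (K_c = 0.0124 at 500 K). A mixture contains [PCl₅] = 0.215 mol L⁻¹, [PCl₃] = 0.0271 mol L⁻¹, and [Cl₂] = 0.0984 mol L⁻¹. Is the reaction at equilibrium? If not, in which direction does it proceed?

no net change (already at equilibrium)

Q_c = [PCl₃]·[Cl₂] / [PCl₅] = (0.0271)·(0.0984) / (0.215) = 0.0124
Q_c = 0.0124 = K_c, so the system is already at equilibrium.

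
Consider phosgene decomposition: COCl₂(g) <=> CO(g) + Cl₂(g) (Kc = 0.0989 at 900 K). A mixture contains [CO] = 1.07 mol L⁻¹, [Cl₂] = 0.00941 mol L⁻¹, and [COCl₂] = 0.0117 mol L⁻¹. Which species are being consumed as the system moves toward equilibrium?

Qc = [CO]·[Cl₂] / [COCl₂] = (1.07)·(0.00941) / (0.0117) = 0.861
Qc = 0.861 > Kc = 0.0989: net reverse reaction.

CO, Cl₂ (products)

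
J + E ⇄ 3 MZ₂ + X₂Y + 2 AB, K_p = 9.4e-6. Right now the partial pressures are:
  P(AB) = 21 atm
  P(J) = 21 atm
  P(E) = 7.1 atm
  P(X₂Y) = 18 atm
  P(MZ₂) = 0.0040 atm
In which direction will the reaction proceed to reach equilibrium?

Q_p = P(MZ₂)³·P(X₂Y)·P(AB)² / (P(J)·P(E)) = (0.0040)³·(18)·(21)² / ((21)·(7.1)) = 3.4e-6
Q_p = 3.4e-6 < K_p = 9.4e-6, so the forward reaction proceeds.

toward products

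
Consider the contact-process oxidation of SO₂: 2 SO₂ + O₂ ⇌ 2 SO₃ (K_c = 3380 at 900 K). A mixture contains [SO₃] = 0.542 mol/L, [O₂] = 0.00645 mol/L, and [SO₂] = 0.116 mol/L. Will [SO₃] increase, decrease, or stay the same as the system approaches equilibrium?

stay the same

Q_c = [SO₃]² / ([SO₂]²·[O₂]) = (0.542)² / ((0.116)²·(0.00645)) = 3380
Q_c = 3380 = K_c; the system is at equilibrium.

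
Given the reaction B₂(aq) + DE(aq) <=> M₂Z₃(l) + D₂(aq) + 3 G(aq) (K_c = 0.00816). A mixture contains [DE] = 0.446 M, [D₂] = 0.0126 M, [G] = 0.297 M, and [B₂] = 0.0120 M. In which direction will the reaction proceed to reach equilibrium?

to the left

(M₂Z₃ is a pure liquid — omitted from Q_c.)
Q_c = [D₂]·[G]³ / ([B₂]·[DE]) = (0.0126)·(0.297)³ / ((0.0120)·(0.446)) = 0.0617
Q_c = 0.0617 > K_c = 0.00816, so the reverse reaction proceeds.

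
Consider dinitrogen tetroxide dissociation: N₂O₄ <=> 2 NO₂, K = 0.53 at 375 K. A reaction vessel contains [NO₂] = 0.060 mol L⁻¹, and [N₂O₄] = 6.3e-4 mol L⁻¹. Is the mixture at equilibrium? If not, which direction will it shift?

no; Q > K, reaction proceeds in reverse

Q = [NO₂]² / [N₂O₄] = (0.060)² / (6.3e-4) = 5.7
Q = 5.7 > K = 0.53: net reverse reaction.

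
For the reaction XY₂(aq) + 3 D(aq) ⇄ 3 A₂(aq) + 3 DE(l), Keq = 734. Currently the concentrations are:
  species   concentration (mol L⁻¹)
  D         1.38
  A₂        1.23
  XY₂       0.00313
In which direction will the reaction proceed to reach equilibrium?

to the right

(DE is a pure liquid — omitted from Q.)
Q = [A₂]³ / ([XY₂]·[D]³) = (1.23)³ / ((0.00313)·(1.38)³) = 226
Q = 226 < Keq = 734, so the forward reaction proceeds.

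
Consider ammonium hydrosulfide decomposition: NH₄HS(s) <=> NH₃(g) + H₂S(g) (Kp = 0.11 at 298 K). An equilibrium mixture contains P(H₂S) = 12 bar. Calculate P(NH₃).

P(NH₃) = 0.0092 bar

(NH₄HS is a pure solid — omitted from Kp.)
At equilibrium, Kp = P(NH₃)·P(H₂S) = 0.11.
(P(NH₃))·(12) = 0.11
P(NH₃) = 0.00917 = 0.0092 bar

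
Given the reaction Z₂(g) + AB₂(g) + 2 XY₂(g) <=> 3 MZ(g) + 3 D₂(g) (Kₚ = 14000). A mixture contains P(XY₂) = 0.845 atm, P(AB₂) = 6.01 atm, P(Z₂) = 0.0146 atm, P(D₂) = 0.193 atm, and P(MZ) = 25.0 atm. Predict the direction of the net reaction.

Qₚ = P(MZ)³·P(D₂)³ / (P(Z₂)·P(AB₂)·P(XY₂)²) = (25.0)³·(0.193)³ / ((0.0146)·(6.01)·(0.845)²) = 1790
Qₚ = 1790 < Kₚ = 14000, so the forward reaction proceeds.

to the right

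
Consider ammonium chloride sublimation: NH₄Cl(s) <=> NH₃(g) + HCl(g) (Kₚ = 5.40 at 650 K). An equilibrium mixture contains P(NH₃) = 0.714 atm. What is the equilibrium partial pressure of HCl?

(NH₄Cl is a pure solid — omitted from Kₚ.)
At equilibrium, Kₚ = P(NH₃)·P(HCl) = 5.40.
(0.714)·(P(HCl)) = 5.40
P(HCl) = 7.56 atm

P(HCl) = 7.56 atm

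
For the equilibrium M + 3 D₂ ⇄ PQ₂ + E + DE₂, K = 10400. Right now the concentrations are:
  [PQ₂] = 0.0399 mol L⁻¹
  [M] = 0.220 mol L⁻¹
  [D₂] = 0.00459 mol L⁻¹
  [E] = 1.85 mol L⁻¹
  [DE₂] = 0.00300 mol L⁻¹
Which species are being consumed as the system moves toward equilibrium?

Q = [PQ₂]·[E]·[DE₂] / ([M]·[D₂]³) = (0.0399)·(1.85)·(0.00300) / ((0.220)·(0.00459)³) = 10400
Q = 10400 = K; the system is at equilibrium.

none (at equilibrium)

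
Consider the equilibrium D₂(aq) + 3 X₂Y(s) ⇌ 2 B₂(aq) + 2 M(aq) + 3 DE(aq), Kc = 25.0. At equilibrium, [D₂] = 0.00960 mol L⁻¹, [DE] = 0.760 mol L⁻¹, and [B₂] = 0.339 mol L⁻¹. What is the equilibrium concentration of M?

(X₂Y is a pure solid — omitted from Kc.)
At equilibrium, Kc = [B₂]²·[M]²·[DE]³ / [D₂] = 25.0.
(0.339)²·([M])²·(0.760)³ / (0.00960) = 25.0
[M]² = 4.76 ⇒ [M] = 2.18 mol L⁻¹

[M] = 2.18 mol L⁻¹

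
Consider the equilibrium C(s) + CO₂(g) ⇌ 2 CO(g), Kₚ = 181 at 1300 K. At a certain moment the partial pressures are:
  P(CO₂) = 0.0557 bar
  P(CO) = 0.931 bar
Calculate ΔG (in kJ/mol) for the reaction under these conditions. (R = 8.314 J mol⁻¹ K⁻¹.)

ΔG = -26.5 kJ/mol

(C is a pure solid — omitted from Qₚ.)
Qₚ = P(CO)² / P(CO₂) = (0.931)² / (0.0557) = 15.6
ΔG = RT ln(Qₚ/Kₚ) = (8.314 J mol⁻¹ K⁻¹)(1300 K) × ln(15.6/181)
   = (10.81 kJ/mol)(-2.451) = -26.5 kJ/mol
ΔG < 0, so the forward reaction is spontaneous (proceeds forward).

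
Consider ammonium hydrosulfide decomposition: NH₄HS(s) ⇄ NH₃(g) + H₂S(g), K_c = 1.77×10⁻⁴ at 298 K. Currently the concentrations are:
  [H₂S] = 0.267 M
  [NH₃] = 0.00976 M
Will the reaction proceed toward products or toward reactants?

(NH₄HS is a pure solid — omitted from Q_c.)
Q_c = [NH₃]·[H₂S] = (0.00976)·(0.267) = 0.00261
Q_c = 0.00261 > K_c = 1.77×10⁻⁴, so the reverse reaction proceeds.

in the reverse direction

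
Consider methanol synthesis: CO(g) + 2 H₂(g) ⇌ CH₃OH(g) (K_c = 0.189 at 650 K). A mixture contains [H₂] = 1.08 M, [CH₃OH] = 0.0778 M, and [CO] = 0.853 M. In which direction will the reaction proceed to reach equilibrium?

forward (toward products)

Q_c = [CH₃OH] / ([CO]·[H₂]²) = (0.0778) / ((0.853)·(1.08)²) = 0.0782
Q_c = 0.0782 < K_c = 0.189, so the forward reaction proceeds.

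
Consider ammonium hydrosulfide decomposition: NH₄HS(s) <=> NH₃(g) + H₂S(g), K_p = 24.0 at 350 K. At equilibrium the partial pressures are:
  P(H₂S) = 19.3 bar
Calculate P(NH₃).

(NH₄HS is a pure solid — omitted from K_p.)
At equilibrium, K_p = P(NH₃)·P(H₂S) = 24.0.
(P(NH₃))·(19.3) = 24.0
P(NH₃) = 1.24 bar

P(NH₃) = 1.24 bar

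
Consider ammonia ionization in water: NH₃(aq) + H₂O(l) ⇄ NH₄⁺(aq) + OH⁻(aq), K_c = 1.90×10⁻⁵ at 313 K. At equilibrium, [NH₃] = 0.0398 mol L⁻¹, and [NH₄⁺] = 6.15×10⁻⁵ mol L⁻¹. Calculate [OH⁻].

[OH⁻] = 0.0123 mol L⁻¹

(H₂O is a pure liquid — omitted from K_c.)
At equilibrium, K_c = [NH₄⁺]·[OH⁻] / [NH₃] = 1.90×10⁻⁵.
(6.15×10⁻⁵)·([OH⁻]) / (0.0398) = 1.90×10⁻⁵
[OH⁻] = 0.0123 mol L⁻¹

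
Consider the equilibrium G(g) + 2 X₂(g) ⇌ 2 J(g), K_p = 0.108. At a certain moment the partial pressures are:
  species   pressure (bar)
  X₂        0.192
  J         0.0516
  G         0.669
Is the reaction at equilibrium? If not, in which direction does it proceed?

neither direction; the system is at equilibrium

Q_p = P(J)² / (P(G)·P(X₂)²) = (0.0516)² / ((0.669)·(0.192)²) = 0.108
Q_p = 0.108 = K_p, so the system is already at equilibrium.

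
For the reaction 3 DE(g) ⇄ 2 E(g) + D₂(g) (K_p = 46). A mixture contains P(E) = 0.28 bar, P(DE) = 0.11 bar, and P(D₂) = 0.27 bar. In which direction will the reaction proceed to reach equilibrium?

in the forward direction

Q_p = P(E)²·P(D₂) / P(DE)³ = (0.28)²·(0.27) / (0.11)³ = 16
Q_p = 16 < K_p = 46, so the forward reaction proceeds.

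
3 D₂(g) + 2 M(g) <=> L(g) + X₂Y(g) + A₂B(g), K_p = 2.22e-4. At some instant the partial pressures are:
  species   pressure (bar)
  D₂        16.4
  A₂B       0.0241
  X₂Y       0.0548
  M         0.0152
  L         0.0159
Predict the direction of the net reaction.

to the right

Q_p = P(L)·P(X₂Y)·P(A₂B) / (P(D₂)³·P(M)²) = (0.0159)·(0.0548)·(0.0241) / ((16.4)³·(0.0152)²) = 2.06e-5
Q_p = 2.06e-5 < K_p = 2.22e-4, so the forward reaction proceeds.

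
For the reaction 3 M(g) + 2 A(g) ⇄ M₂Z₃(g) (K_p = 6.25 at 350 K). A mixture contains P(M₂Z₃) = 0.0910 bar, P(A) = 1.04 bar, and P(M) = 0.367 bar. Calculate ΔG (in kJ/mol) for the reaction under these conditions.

ΔG = -3.79 kJ/mol

Q_p = P(M₂Z₃) / (P(M)³·P(A)²) = (0.0910) / ((0.367)³·(1.04)²) = 1.70
ΔG = RT ln(Q_p/K_p) = (8.314 J mol⁻¹ K⁻¹)(350 K) × ln(1.70/6.25)
   = (2.910 kJ/mol)(-1.302) = -3.79 kJ/mol
ΔG < 0, so the forward reaction is spontaneous (proceeds forward).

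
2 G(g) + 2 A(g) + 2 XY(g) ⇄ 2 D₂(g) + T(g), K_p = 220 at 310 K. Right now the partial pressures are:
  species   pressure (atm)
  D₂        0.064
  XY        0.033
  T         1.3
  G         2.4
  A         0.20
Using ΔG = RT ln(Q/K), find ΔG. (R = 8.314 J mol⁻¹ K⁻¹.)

ΔG = -6.03 kJ/mol

Q_p = P(D₂)²·P(T) / (P(G)²·P(A)²·P(XY)²) = (0.064)²·(1.3) / ((2.4)²·(0.20)²·(0.033)²) = 21.2
ΔG = RT ln(Q_p/K_p) = (8.314 J mol⁻¹ K⁻¹)(310 K) × ln(21.2/220)
   = (2.577 kJ/mol)(-2.340) = -6.03 kJ/mol
ΔG < 0, so the forward reaction is spontaneous (proceeds forward).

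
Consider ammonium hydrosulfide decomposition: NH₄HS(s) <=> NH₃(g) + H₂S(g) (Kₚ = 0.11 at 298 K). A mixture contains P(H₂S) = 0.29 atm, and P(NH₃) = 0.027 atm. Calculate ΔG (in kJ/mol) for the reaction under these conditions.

ΔG = -6.55 kJ/mol

(NH₄HS is a pure solid — omitted from Qₚ.)
Qₚ = P(NH₃)·P(H₂S) = (0.027)·(0.29) = 0.00783
ΔG = RT ln(Qₚ/Kₚ) = (8.314 J mol⁻¹ K⁻¹)(298 K) × ln(0.00783/0.11)
   = (2.478 kJ/mol)(-2.643) = -6.55 kJ/mol
ΔG < 0, so the forward reaction is spontaneous (proceeds forward).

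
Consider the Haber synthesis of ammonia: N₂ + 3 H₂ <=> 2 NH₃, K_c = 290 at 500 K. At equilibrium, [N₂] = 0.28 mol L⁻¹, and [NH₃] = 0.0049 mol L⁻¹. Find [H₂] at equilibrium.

[H₂] = 0.0067 mol L⁻¹

At equilibrium, K_c = [NH₃]² / ([N₂]·[H₂]³) = 290.
(0.0049)² / ((0.28)·([H₂])³) = 290
[H₂]³ = 2.96e-7 ⇒ [H₂] = 0.0067 mol L⁻¹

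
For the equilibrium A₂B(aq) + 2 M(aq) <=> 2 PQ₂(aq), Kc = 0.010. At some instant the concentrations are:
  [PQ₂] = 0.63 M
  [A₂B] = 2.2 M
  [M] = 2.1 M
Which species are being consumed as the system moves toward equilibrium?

Qc = [PQ₂]² / ([A₂B]·[M]²) = (0.63)² / ((2.2)·(2.1)²) = 0.041
Qc = 0.041 > Kc = 0.010: net reverse reaction.

PQ₂ (products)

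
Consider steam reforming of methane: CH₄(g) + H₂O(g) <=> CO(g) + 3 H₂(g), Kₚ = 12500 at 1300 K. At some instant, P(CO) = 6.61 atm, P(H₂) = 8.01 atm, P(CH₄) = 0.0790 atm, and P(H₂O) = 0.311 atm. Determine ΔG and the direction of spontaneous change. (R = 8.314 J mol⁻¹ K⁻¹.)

Qₚ = P(CO)·P(H₂)³ / (P(CH₄)·P(H₂O)) = (6.61)·(8.01)³ / ((0.0790)·(0.311)) = 1.38×10⁵
ΔG = RT ln(Qₚ/Kₚ) = (8.314 J mol⁻¹ K⁻¹)(1300 K) × ln(1.38×10⁵/12500)
   = (10.81 kJ/mol)(2.402) = 26.0 kJ/mol
ΔG > 0, so the forward reaction is non-spontaneous (proceeds in reverse).

ΔG = 26.0 kJ/mol; the forward reaction is non-spontaneous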